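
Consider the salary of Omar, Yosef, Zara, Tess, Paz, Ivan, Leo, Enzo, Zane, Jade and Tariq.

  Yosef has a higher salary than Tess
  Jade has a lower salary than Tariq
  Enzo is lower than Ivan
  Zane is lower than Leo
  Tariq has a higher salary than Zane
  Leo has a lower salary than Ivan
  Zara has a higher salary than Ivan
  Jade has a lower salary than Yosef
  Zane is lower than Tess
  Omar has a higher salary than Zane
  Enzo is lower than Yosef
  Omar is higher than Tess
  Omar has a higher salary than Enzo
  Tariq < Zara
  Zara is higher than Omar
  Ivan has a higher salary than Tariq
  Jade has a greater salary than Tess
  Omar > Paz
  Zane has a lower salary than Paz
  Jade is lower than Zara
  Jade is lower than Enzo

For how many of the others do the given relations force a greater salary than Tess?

7

From Tess the given relations immediately reach Jade, Yosef, Omar.
From those, Tariq, Enzo, Zara — 6 in total.
From those, Ivan — 7 in total.
Nothing else is reachable above Tess; 7 in all.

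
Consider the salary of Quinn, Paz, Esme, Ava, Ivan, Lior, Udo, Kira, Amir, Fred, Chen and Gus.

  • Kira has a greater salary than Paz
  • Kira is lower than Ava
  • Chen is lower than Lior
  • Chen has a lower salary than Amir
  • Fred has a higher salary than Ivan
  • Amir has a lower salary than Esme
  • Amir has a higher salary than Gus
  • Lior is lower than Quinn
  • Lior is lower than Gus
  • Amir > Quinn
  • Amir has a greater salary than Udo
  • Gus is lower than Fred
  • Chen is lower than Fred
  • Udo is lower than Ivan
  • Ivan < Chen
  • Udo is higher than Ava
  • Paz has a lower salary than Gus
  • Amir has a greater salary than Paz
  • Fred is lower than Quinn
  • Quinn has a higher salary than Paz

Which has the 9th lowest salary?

Fred

Chaining the given pairs: Paz < Kira < Ava < Udo < Ivan < Chen < Lior < Gus < Fred < Quinn < Amir < Esme.
The 9th smallest is Fred.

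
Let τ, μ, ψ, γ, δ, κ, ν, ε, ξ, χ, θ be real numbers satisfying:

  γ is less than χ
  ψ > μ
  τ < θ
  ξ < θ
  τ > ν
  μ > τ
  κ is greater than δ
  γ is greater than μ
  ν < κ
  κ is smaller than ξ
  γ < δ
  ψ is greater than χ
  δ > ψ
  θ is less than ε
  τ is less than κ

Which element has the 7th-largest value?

Chaining the given pairs: ν < τ < μ < γ < χ < ψ < δ < κ < ξ < θ < ε.
Counting 7 from the largest end gives χ.

χ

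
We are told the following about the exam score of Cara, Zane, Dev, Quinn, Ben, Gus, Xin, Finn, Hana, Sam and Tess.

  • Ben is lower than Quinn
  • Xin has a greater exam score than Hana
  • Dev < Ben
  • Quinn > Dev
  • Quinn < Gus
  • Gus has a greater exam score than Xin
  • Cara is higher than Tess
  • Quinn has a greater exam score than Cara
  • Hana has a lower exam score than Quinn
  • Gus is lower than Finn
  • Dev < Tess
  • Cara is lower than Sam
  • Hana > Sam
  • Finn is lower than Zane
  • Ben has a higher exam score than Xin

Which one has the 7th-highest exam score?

Hana

The consecutive relations fix a unique order: Dev < Tess < Cara < Sam < Hana < Xin < Ben < Quinn < Gus < Finn < Zane.
The 7th largest is Hana.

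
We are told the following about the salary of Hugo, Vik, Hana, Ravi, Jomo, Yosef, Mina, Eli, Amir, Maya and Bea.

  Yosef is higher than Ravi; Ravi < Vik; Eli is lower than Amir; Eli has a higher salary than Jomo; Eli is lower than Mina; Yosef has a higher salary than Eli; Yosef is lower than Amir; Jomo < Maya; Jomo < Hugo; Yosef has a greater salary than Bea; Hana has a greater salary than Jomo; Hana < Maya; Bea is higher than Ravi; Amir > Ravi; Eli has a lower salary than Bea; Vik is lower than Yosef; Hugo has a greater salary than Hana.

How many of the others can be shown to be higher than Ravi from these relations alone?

The elements the relations force above Ravi are Bea, Vik, Yosef, Amir — no chain reaches any other.
That is 4.

4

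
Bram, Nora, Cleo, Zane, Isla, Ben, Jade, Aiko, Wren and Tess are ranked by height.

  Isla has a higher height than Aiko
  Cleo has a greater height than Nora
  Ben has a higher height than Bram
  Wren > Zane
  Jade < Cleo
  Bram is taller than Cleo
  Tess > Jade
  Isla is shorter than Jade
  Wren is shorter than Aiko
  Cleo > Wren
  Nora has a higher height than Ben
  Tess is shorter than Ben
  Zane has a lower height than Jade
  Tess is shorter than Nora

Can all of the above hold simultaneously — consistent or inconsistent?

We have Bram < Ben stated directly, yet also Ben < Nora < Cleo < Bram by chaining the others — so Ben < Bram. Contradiction.

inconsistent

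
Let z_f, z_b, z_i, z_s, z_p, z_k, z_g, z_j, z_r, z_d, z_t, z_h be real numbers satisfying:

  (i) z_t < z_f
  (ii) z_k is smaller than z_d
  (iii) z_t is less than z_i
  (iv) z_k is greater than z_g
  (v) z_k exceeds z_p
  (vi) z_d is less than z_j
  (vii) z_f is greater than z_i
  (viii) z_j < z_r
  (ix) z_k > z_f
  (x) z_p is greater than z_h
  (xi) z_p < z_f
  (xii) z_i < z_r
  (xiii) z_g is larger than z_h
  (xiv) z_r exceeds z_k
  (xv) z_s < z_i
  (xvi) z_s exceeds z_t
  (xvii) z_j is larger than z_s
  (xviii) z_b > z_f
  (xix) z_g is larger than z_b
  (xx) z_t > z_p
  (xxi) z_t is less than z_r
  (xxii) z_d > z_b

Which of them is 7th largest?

z_f

Piecing the relations together gives one ordering: z_h < z_p < z_t < z_s < z_i < z_f < z_b < z_g < z_k < z_d < z_j < z_r.
Counting 7 from the largest end gives z_f.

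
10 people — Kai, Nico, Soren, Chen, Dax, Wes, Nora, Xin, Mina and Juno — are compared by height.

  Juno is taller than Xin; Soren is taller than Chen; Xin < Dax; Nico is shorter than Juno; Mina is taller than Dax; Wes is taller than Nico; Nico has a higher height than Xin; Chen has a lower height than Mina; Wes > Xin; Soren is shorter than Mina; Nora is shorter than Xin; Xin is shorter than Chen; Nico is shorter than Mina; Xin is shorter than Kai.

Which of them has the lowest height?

Chaining upward from Nora: directly above it, Xin; then Nico, Wes, Chen, Kai, Dax, Juno; then Soren, Mina.
That covers every other element, and nothing is given below Nora, so Nora is the lowest height.

Nora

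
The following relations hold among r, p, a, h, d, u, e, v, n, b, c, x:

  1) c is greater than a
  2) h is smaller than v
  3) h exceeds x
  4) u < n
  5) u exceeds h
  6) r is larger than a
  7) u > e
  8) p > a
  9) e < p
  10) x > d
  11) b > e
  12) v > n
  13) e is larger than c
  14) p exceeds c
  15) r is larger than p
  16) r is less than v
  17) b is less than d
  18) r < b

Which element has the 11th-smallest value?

n

The consecutive relations fix a unique order: a < c < e < p < r < b < d < x < h < u < n < v.
Counting 11 from the smallest end gives n.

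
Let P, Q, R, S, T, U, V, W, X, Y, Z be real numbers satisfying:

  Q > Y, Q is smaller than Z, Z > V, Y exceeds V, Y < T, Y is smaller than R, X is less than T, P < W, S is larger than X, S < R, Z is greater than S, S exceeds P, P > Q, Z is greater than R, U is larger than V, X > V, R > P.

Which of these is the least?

V

Y is not least since V < Y; X is not least since V < X; Q is not least since Y < Q; U is not least since V < U; P is not least since Q < P; S is not least since X < S; R is not least since P < R; T is not least since Y < T; W is not least since P < W; Z is not least since V < Z.
Only V has nothing below it, so V is the least.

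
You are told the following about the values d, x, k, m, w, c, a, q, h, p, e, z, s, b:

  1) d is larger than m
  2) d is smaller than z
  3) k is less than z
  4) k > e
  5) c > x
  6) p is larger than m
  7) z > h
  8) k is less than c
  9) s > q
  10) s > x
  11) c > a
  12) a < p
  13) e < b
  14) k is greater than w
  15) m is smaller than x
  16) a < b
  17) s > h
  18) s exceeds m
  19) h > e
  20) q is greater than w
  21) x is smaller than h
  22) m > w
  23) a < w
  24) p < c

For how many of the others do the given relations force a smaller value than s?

The elements the relations force below s are a, w, m, e, x, h, q — no chain reaches any other.
That is 7.

7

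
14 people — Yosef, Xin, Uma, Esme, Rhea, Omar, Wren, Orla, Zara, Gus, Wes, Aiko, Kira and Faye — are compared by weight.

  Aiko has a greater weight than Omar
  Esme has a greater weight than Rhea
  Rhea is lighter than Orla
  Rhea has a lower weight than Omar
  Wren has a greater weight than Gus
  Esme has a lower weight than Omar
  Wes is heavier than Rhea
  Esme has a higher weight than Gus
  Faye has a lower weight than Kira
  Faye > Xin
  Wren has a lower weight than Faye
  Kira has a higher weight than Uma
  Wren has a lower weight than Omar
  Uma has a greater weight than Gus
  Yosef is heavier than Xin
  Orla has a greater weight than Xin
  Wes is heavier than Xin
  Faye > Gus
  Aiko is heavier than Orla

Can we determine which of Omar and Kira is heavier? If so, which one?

undetermined

Following every chain through Kira: below Kira we get Gus, Xin, Uma, Wren, Faye.
Omar is not reached, and no chain runs the other way from Omar to Kira.
So the given relations leave the order of Kira and Omar undetermined.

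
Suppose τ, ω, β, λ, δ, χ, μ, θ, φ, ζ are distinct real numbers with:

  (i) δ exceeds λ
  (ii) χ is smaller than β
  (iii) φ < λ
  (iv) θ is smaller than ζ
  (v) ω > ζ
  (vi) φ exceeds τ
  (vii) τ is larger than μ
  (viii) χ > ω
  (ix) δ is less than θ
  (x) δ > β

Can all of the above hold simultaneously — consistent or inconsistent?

We have β < δ stated directly, yet also δ < θ < ζ < ω < χ < β by chaining the others — so δ < β. Contradiction.

inconsistent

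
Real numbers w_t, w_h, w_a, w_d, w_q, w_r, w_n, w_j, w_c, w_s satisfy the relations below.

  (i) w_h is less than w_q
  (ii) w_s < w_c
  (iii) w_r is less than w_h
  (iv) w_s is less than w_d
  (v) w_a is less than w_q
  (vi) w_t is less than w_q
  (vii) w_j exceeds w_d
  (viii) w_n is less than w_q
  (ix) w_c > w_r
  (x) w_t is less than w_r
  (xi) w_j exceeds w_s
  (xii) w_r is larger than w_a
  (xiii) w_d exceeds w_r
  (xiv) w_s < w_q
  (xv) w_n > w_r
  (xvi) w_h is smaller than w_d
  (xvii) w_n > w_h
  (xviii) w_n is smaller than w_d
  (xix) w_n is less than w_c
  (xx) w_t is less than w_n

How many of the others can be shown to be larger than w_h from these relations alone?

Directly above w_h: w_n, w_d, w_q.
One step further: w_j, w_c (5 so far).
No other element is forced above w_h by the given relations, so the count is 5.

5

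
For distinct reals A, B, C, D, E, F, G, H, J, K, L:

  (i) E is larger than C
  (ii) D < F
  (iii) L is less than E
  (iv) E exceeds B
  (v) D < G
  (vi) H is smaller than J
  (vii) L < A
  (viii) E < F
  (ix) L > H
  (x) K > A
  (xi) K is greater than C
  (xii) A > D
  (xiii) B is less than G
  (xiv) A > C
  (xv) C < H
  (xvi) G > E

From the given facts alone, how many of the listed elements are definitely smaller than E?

4

From E the given relations immediately reach C, B, L.
From those, H — 4 in total.
Nothing else is reachable below E; 4 in all.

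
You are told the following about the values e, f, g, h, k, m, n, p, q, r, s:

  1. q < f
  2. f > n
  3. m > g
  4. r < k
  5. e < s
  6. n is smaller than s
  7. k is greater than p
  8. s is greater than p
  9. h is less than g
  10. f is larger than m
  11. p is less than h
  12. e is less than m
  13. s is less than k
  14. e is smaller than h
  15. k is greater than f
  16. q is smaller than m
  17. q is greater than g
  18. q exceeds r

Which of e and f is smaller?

Following the relations from e: e < h < g < q < m < f.
So e < f; e is the smaller of the two.

e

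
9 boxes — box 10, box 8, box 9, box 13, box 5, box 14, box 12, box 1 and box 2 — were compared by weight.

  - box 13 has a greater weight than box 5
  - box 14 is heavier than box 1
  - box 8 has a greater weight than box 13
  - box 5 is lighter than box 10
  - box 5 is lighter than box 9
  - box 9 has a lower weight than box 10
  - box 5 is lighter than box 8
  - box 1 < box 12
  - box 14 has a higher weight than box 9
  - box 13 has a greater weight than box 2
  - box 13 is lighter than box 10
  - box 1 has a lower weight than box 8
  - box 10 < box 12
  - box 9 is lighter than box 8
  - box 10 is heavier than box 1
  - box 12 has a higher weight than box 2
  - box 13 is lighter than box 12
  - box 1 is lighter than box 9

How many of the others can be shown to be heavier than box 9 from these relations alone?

From box 9 the given relations immediately reach box 14, box 10, box 8.
From those, box 12 — 4 in total.
No other element is forced above box 9 by the given relations, so the count is 4.

4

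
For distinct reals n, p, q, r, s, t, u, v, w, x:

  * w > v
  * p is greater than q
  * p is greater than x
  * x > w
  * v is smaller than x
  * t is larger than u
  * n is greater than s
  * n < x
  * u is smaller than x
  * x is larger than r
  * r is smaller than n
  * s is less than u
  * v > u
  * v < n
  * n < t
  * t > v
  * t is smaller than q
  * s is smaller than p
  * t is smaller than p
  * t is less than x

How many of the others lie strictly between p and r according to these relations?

4

Chaining upward from r reaches: n, t, q, x.
Chaining downward from p reaches: s, u, v, n, w, t, q, x.
Strictly between r and p are those in both lists: n, t, q, x — 4 elements.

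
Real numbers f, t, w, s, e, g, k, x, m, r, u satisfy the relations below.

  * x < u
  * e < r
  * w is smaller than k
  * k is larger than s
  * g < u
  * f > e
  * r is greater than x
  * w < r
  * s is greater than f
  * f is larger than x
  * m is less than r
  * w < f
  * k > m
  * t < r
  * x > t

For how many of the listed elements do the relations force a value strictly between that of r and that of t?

Chaining upward from t reaches: x, u, f, s, k.
Chaining downward from r reaches: x, e, m, w.
Strictly between t and r are those in both lists: x — 1 element.

1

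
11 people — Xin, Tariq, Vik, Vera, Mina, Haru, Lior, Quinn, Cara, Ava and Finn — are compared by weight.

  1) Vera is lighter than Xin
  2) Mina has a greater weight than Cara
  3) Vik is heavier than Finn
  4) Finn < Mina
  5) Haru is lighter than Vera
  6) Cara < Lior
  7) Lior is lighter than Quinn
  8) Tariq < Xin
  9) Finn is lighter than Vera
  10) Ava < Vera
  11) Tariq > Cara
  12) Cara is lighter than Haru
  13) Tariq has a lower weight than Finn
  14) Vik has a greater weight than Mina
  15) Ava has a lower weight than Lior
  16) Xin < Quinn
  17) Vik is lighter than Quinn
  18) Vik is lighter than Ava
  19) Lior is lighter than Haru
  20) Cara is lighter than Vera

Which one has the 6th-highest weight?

Chaining the given pairs: Cara < Tariq < Finn < Mina < Vik < Ava < Lior < Haru < Vera < Xin < Quinn.
The 6th largest is Ava.

Ava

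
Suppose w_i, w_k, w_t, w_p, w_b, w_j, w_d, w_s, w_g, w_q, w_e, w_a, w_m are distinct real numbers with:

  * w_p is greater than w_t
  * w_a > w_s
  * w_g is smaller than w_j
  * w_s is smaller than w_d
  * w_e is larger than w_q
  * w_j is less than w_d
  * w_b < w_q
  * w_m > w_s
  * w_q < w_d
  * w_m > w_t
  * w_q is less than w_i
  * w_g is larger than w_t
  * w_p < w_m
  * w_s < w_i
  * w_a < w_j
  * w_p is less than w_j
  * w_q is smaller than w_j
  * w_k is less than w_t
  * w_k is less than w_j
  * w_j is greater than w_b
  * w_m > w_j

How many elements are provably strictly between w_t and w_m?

Chaining upward from w_t reaches: w_p, w_g, w_j, w_d.
Chaining downward from w_m reaches: w_b, w_k, w_q, w_s, w_a, w_p, w_g, w_j.
Strictly between w_t and w_m are those in both lists: w_p, w_g, w_j — 3 elements.

3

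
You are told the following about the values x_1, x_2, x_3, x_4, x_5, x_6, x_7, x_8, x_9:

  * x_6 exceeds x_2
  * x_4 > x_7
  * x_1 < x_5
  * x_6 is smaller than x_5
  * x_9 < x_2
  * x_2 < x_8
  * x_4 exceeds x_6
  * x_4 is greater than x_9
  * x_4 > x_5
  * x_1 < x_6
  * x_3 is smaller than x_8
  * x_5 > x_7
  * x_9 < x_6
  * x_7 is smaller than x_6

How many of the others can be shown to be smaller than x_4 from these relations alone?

Directly below x_4: x_7, x_9, x_6, x_5.
One step further: x_1, x_2 (6 so far).
Nothing else is reachable below x_4; 6 in all.

6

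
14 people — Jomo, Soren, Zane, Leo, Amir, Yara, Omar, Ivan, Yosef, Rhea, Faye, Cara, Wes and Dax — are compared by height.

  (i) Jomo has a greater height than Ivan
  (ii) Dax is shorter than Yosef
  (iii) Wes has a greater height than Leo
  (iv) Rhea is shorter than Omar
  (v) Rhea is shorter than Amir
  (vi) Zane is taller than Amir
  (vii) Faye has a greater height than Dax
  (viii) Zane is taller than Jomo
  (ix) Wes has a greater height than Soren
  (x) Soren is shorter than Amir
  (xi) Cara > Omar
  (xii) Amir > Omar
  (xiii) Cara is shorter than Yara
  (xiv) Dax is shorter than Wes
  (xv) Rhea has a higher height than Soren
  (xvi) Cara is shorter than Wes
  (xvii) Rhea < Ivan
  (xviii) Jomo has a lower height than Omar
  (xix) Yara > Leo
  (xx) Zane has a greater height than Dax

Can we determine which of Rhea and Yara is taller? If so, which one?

Yara

Following the relations from Rhea: Rhea < Ivan < Jomo < Omar < Cara < Yara.
So Yara is taller.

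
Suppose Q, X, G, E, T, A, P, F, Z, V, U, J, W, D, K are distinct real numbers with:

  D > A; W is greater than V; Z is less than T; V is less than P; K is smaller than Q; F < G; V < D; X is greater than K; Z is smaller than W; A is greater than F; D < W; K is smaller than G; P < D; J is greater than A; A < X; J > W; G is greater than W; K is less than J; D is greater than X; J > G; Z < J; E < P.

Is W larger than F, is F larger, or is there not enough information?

W

Following the relations from F: F < A < X < D < W.
So W is larger.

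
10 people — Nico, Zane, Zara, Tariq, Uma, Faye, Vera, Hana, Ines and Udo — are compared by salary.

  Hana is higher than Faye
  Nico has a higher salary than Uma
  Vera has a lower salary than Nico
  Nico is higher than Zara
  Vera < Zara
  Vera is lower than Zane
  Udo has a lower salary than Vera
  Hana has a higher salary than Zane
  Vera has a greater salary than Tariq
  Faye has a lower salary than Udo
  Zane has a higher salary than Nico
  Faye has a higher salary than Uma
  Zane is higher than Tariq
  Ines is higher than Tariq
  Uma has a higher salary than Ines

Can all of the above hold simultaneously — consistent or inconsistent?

consistent

The single ordering Tariq < Ines < Uma < Faye < Udo < Vera < Zara < Nico < Zane < Hana satisfies every listed relation, so no contradiction arises.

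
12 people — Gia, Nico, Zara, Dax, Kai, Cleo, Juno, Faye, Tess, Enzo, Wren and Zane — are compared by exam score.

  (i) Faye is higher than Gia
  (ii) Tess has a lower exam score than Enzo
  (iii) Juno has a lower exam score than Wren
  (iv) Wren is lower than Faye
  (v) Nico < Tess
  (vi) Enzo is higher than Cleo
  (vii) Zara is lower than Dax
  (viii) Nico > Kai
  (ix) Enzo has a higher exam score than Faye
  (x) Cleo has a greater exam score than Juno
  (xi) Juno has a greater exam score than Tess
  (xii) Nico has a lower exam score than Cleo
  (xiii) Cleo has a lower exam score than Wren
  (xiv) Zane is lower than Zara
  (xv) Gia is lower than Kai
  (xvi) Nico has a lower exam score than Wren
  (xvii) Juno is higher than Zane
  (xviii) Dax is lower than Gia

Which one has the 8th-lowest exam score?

Piecing the relations together gives one ordering: Zane < Zara < Dax < Gia < Kai < Nico < Tess < Juno < Cleo < Wren < Faye < Enzo.
The 8th smallest is Juno.

Juno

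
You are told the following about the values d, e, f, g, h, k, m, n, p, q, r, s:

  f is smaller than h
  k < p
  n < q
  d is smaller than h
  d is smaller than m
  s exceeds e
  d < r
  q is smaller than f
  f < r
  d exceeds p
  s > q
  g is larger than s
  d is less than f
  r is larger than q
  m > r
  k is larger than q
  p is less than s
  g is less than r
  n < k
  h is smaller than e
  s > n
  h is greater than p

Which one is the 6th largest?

h

Piecing the relations together gives one ordering: n < q < k < p < d < f < h < e < s < g < r < m.
Counting 6 from the largest end gives h.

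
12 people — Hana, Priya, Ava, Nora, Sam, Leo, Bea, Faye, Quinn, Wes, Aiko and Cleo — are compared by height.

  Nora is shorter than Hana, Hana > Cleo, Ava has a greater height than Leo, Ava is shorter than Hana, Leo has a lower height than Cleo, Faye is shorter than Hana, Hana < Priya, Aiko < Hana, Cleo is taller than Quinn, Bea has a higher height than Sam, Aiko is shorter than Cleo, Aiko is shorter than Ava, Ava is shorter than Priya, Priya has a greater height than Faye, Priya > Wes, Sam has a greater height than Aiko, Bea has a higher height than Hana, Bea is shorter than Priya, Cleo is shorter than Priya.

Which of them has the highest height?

Chaining downward from Priya: directly below it, Cleo, Ava, Faye, Hana, Bea, Wes; then Aiko, Leo, Quinn, Nora, Sam.
That covers every other element, and nothing is given above Priya, so Priya is the highest height.

Priya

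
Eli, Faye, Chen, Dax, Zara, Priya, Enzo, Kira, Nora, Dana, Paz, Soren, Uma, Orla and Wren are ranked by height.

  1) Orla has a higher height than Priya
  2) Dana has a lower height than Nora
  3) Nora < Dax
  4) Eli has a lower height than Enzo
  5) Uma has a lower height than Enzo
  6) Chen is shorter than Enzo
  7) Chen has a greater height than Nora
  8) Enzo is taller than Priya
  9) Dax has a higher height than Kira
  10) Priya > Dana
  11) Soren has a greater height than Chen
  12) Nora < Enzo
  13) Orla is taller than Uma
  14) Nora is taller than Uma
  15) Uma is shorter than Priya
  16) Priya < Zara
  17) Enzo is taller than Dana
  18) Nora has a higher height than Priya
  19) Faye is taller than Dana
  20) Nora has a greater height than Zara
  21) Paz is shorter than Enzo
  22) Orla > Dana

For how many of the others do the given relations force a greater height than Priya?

7

Directly above Priya: Zara, Orla, Nora, Enzo.
One step further: Chen, Dax (6 so far).
One step further: Soren (7 so far).
No other element is forced above Priya by the given relations, so the count is 7.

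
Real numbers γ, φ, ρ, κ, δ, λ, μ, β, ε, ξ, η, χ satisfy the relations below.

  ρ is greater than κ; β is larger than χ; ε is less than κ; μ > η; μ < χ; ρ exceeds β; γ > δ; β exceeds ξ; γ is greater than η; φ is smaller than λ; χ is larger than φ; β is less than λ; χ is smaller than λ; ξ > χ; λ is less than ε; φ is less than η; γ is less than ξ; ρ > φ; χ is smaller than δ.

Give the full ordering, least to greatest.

φ < η < μ < χ < δ < γ < ξ < β < λ < ε < κ < ρ

The consecutive links are each given: φ < η; η < μ; μ < χ; χ < δ; δ < γ; γ < ξ; ξ < β; β < λ; λ < ε; ε < κ; κ < ρ.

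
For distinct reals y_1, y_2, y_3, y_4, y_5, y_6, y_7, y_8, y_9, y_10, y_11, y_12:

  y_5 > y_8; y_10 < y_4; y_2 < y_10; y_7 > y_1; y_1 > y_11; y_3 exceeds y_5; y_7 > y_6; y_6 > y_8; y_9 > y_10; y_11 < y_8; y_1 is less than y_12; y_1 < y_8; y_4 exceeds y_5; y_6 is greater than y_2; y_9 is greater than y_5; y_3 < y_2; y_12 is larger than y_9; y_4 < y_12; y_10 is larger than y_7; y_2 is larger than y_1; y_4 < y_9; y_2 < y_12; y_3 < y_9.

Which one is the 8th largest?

Chaining the given pairs: y_11 < y_1 < y_8 < y_5 < y_3 < y_2 < y_6 < y_7 < y_10 < y_4 < y_9 < y_12.
The 8th largest is y_3.

y_3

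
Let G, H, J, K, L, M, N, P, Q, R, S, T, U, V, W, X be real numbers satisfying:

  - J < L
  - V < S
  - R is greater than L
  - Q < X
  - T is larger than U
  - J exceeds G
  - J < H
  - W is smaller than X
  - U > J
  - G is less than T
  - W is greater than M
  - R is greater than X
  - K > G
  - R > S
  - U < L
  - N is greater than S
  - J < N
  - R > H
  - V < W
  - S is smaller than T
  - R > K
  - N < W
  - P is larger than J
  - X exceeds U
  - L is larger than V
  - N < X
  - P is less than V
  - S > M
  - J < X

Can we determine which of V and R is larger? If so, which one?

R

V < S and S < N give V < N.
Then N < W extends the chain to W.
With W < X: V < S < N < W < X.
Then X < R extends the chain to R.
So R is larger.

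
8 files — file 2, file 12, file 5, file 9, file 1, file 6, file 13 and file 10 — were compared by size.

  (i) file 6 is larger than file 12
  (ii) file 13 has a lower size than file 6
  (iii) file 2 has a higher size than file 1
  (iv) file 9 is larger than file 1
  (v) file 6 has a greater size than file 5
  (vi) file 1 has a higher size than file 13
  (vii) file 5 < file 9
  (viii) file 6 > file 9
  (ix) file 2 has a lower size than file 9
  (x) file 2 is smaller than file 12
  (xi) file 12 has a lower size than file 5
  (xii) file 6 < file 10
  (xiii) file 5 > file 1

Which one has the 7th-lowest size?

Piecing the relations together gives one ordering: file 13 < file 1 < file 2 < file 12 < file 5 < file 9 < file 6 < file 10.
The 7th smallest is file 6.

file 6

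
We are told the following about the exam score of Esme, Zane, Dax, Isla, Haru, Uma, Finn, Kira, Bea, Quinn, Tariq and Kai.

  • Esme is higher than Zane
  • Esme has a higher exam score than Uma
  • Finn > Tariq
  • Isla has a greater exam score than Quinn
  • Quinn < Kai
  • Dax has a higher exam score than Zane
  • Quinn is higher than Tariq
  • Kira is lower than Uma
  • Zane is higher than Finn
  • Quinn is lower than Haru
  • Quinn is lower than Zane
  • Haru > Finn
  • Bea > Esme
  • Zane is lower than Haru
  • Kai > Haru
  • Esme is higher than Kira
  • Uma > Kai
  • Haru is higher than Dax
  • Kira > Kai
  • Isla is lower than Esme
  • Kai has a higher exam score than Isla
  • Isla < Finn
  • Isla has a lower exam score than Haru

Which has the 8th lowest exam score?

Kai

The consecutive relations fix a unique order: Tariq < Quinn < Isla < Finn < Zane < Dax < Haru < Kai < Kira < Uma < Esme < Bea.
Counting 8 from the smallest end gives Kai.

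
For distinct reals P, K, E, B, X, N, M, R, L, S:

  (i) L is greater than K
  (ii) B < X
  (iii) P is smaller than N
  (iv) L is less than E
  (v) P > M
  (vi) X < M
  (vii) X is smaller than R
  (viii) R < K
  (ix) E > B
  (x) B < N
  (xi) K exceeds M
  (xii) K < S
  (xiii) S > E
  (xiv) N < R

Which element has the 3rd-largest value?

L

Piecing the relations together gives one ordering: B < X < M < P < N < R < K < L < E < S.
The 3rd largest is L.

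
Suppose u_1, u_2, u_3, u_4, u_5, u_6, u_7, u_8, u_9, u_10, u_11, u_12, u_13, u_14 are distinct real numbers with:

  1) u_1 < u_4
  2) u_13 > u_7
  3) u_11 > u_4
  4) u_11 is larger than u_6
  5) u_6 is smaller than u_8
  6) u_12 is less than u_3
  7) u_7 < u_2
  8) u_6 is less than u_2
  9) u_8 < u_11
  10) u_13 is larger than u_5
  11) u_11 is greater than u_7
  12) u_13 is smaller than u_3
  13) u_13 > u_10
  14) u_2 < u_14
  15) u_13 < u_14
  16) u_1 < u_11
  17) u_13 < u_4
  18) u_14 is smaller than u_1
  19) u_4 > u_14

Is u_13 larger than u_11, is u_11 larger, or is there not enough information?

u_11

The relevant relations are u_13 < u_14; u_14 < u_1; u_1 < u_4; u_4 < u_11.
Chaining these gives u_13 < u_14 < u_1 < u_4 < u_11.
So u_11 is larger.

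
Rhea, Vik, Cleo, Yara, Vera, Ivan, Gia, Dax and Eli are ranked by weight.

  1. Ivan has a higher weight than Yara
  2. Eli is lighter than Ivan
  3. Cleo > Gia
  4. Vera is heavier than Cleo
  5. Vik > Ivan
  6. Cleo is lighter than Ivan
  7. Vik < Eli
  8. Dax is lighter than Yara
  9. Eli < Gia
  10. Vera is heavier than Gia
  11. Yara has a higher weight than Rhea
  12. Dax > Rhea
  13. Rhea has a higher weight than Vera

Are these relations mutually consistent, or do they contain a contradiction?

inconsistent

We have Ivan < Vik stated directly, yet also Vik < Eli < Gia < Cleo < Vera < Rhea < Dax < Yara < Ivan by chaining the others — so Vik < Ivan. Contradiction.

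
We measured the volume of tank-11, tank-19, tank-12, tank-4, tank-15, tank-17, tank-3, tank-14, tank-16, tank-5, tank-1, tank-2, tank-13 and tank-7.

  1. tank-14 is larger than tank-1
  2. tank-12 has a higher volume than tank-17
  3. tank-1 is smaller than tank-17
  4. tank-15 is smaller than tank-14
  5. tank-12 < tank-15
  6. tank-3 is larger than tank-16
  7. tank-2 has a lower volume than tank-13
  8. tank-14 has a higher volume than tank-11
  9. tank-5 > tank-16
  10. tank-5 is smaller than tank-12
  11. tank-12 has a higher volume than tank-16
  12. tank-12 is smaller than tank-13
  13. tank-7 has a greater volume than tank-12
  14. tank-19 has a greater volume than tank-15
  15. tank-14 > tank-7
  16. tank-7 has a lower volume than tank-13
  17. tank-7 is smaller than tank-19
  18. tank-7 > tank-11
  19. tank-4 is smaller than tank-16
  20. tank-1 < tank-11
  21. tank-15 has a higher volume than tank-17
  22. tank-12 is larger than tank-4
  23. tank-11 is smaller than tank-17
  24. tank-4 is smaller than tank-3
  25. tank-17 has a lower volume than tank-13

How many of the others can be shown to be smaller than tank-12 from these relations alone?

6

Directly below tank-12: tank-4, tank-16, tank-5, tank-17.
One step further: tank-1, tank-11 (6 so far).
Nothing else is reachable below tank-12; 6 in all.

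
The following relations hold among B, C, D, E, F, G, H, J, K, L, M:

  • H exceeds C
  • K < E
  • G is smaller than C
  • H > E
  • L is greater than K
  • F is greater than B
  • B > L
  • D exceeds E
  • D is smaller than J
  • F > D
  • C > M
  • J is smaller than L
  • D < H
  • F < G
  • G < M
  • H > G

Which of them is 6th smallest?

The consecutive relations fix a unique order: K < E < D < J < L < B < F < G < M < C < H.
The 6th smallest is B.

B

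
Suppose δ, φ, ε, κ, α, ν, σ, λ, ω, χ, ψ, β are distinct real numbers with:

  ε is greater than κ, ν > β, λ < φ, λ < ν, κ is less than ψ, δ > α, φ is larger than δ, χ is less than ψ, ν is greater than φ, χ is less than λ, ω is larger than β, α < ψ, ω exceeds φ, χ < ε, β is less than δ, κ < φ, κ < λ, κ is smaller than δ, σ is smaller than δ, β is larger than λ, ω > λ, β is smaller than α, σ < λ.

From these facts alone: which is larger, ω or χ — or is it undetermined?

Link the given pairs in sequence: χ < λ; λ < β; β < α; α < δ; δ < φ; φ < ω.
Together: χ < λ < β < α < δ < φ < ω.
So ω is larger.

ω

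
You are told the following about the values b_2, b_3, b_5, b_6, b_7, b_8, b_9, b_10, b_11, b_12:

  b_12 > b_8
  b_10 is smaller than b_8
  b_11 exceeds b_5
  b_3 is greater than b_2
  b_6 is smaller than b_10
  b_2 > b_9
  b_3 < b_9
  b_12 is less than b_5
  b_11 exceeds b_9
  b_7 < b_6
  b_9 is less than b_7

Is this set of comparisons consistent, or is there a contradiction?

Chaining the given relations yields b_2 < b_3 < b_9, so b_2 < b_9. But one relation states b_9 < b_2. These cannot both hold.

inconsistent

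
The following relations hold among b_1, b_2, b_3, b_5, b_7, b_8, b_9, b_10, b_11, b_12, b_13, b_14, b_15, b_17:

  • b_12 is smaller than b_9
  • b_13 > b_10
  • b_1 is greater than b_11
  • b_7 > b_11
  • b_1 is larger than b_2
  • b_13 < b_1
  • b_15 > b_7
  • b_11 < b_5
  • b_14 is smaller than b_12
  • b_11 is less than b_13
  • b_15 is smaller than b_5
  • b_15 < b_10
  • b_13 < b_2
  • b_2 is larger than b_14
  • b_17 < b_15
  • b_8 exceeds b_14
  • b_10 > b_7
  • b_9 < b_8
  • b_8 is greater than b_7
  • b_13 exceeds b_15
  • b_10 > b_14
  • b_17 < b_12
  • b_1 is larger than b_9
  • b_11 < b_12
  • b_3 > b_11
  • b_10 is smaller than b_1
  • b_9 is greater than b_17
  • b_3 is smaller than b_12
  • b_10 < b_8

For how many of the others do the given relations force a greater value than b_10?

4

Directly above b_10: b_13, b_8, b_1.
One step further: b_2 (4 so far).
No other element is forced above b_10 by the given relations, so the count is 4.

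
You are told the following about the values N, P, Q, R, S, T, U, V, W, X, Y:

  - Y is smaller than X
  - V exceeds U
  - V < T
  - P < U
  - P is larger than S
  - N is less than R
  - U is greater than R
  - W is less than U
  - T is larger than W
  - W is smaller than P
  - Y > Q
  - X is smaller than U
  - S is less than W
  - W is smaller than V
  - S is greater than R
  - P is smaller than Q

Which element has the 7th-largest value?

Chaining the given pairs: N < R < S < W < P < Q < Y < X < U < V < T.
The 7th largest is P.

P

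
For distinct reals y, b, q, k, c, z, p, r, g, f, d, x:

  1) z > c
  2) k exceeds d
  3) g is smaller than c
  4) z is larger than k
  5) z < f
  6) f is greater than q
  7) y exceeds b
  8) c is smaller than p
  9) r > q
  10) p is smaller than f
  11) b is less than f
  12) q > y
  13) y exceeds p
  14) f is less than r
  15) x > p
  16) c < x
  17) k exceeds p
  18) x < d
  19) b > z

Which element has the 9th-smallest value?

y

Chaining the given pairs: g < c < p < x < d < k < z < b < y < q < f < r.
The 9th smallest is y.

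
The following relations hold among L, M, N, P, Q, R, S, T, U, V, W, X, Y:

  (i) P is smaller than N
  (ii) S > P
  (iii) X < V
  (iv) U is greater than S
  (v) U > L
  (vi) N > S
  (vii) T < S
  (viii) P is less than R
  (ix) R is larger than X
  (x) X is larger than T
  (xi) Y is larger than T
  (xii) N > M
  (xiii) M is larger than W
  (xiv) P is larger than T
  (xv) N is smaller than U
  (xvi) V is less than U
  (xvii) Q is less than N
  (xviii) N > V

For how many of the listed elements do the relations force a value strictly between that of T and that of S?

1

The relations place T below S. An element lies strictly between them when it is forced above T and also forced below S.
Above T: {P, X, V, Y, N, U, R}. Below S: {P}.
Intersection: {P} — 1.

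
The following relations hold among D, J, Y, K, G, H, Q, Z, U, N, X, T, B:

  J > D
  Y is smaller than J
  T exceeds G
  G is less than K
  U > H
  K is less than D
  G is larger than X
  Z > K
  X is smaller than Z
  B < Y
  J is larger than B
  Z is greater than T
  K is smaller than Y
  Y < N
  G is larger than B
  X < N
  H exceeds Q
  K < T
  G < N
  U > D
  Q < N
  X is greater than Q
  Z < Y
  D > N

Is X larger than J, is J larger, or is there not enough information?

Following the relations from X: X < G < K < T < Z < Y < N < D < J.
So J is larger.

J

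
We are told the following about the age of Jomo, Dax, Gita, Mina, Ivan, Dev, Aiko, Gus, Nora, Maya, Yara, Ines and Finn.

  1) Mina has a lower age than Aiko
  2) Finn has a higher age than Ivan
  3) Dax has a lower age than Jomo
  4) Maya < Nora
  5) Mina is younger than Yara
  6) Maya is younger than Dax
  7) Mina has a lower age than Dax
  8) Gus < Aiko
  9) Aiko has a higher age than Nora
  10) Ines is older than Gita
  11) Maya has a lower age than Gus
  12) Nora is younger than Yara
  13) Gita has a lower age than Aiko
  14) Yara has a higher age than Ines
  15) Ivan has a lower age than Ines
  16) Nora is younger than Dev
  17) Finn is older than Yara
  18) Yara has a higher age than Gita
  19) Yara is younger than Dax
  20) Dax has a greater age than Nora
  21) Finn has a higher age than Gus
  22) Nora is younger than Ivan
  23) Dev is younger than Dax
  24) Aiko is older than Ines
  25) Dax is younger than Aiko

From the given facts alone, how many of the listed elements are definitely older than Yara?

4

From Yara the given relations immediately reach Dax, Finn.
From those, Aiko, Jomo — 4 in total.
No other element is forced above Yara by the given relations, so the count is 4.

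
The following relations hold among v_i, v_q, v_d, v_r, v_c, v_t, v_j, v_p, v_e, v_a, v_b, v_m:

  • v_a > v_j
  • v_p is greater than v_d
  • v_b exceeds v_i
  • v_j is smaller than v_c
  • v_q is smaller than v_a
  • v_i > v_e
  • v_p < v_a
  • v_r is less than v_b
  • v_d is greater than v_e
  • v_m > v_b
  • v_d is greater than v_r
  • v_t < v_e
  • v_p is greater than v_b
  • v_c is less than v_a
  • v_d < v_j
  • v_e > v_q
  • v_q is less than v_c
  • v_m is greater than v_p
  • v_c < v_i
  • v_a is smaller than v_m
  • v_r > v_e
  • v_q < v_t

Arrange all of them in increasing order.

v_q < v_t < v_e < v_r < v_d < v_j < v_c < v_i < v_b < v_p < v_a < v_m

Each adjacent pair is fixed by a given relation: v_q < v_t; v_t < v_e; v_e < v_r; v_r < v_d; v_d < v_j; v_j < v_c; v_c < v_i; v_i < v_b; v_b < v_p; v_p < v_a; v_a < v_m. Chaining them end to end gives the full order.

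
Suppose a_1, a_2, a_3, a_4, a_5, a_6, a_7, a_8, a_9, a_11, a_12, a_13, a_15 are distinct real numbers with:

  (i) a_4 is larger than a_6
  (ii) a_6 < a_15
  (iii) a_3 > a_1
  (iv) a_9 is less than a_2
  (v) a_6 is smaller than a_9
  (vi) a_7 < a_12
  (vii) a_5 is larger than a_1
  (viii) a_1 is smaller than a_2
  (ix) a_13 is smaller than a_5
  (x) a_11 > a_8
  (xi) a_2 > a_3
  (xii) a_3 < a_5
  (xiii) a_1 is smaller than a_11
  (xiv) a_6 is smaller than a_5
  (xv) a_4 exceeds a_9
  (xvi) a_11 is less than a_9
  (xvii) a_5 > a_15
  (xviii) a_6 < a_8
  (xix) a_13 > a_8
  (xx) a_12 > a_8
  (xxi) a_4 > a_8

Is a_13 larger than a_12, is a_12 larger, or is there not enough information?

Following every chain through a_13: above a_13 we get a_5; below a_13 we get a_6, a_8.
a_12 is not reached, and no chain runs the other way from a_12 to a_13.
So the given relations leave the order of a_13 and a_12 undetermined.

undetermined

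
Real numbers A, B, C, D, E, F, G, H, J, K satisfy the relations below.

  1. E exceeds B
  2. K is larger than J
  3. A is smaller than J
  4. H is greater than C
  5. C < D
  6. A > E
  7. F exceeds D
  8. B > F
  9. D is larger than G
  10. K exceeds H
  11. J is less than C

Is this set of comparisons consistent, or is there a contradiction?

Chaining the given relations yields D < F < B < E < A < J < C, so D < C. But one relation states C < D. These cannot both hold.

inconsistent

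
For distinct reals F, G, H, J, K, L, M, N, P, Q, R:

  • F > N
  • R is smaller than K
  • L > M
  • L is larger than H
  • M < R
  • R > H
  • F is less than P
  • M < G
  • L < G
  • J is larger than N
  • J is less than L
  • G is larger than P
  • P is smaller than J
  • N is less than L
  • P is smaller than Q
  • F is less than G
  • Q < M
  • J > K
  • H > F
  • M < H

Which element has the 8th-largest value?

The consecutive relations fix a unique order: N < F < P < Q < M < H < R < K < J < L < G.
Counting 8 from the largest end gives Q.

Q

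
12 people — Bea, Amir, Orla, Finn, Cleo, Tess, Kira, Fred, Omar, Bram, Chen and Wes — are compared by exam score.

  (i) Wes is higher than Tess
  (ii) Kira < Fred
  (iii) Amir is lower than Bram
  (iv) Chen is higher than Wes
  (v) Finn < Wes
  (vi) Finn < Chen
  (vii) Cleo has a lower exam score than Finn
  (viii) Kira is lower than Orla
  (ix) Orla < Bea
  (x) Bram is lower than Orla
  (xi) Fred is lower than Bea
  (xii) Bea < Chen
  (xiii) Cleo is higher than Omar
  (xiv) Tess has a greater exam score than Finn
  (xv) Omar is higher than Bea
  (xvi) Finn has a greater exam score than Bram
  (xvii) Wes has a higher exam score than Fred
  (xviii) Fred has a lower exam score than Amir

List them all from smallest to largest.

Each adjacent pair is fixed by a given relation: Kira < Fred; Fred < Amir; Amir < Bram; Bram < Orla; Orla < Bea; Bea < Omar; Omar < Cleo; Cleo < Finn; Finn < Tess; Tess < Wes; Wes < Chen. Chaining them end to end gives the full order.

Kira < Fred < Amir < Bram < Orla < Bea < Omar < Cleo < Finn < Tess < Wes < Chen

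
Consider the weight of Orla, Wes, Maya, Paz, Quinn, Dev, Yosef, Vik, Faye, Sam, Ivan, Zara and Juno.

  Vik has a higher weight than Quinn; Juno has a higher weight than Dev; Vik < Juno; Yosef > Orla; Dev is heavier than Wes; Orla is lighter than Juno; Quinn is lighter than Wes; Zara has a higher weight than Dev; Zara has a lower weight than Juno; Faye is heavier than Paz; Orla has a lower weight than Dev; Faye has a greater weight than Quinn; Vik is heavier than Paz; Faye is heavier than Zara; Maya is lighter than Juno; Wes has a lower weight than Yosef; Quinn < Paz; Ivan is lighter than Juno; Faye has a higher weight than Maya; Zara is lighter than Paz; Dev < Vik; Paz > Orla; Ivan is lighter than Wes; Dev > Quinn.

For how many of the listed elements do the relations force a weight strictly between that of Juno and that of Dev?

3

Chaining upward from Dev reaches: Zara, Paz, Faye, Vik.
Chaining downward from Juno reaches: Quinn, Ivan, Maya, Wes, Orla, Zara, Paz, Vik.
Strictly between Dev and Juno are those in both lists: Zara, Paz, Vik — 3 elements.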